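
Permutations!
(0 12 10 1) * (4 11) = [12, 0, 2, 3, 11, 5, 6, 7, 8, 9, 1, 4, 10] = (0 12 10 1)(4 11)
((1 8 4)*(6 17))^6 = ((1 8 4)(6 17))^6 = (17)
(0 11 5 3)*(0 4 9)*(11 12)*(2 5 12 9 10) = (0 9)(2 5 3 4 10)(11 12) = [9, 1, 5, 4, 10, 3, 6, 7, 8, 0, 2, 12, 11]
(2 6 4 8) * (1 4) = (1 4 8 2 6) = [0, 4, 6, 3, 8, 5, 1, 7, 2]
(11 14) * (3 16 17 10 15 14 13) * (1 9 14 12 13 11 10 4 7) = (1 9 14 10 15 12 13 3 16 17 4 7) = [0, 9, 2, 16, 7, 5, 6, 1, 8, 14, 15, 11, 13, 3, 10, 12, 17, 4]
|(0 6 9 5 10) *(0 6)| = 4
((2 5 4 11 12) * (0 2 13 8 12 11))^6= (13)(0 5)(2 4)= ((0 2 5 4)(8 12 13))^6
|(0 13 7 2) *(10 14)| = 4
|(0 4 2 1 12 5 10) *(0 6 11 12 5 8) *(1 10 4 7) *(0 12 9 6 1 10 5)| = 12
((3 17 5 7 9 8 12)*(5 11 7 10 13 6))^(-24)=(3 9 17 8 11 12 7)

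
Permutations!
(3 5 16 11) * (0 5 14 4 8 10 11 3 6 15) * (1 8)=(0 5 16 3 14 4 1 8 10 11 6 15)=[5, 8, 2, 14, 1, 16, 15, 7, 10, 9, 11, 6, 12, 13, 4, 0, 3]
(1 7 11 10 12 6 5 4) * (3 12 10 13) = (1 7 11 13 3 12 6 5 4) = [0, 7, 2, 12, 1, 4, 5, 11, 8, 9, 10, 13, 6, 3]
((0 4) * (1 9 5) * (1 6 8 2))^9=((0 4)(1 9 5 6 8 2))^9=(0 4)(1 6)(2 5)(8 9)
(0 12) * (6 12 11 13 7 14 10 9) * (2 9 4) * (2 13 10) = (0 11 10 4 13 7 14 2 9 6 12) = [11, 1, 9, 3, 13, 5, 12, 14, 8, 6, 4, 10, 0, 7, 2]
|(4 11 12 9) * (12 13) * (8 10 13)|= 7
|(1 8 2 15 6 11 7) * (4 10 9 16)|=|(1 8 2 15 6 11 7)(4 10 9 16)|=28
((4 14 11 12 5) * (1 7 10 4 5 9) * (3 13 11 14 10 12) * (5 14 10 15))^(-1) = (1 9 12 7)(3 11 13)(4 10 14 5 15)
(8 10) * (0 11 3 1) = (0 11 3 1)(8 10) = [11, 0, 2, 1, 4, 5, 6, 7, 10, 9, 8, 3]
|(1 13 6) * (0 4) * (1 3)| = 4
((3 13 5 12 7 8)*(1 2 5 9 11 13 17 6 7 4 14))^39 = (1 12)(2 4)(3 8 7 6 17)(5 14) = ((1 2 5 12 4 14)(3 17 6 7 8)(9 11 13))^39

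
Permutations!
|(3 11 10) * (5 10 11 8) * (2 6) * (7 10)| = 10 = |(11)(2 6)(3 8 5 7 10)|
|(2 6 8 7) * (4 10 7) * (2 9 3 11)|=|(2 6 8 4 10 7 9 3 11)|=9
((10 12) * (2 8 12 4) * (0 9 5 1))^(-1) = ((0 9 5 1)(2 8 12 10 4))^(-1) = (0 1 5 9)(2 4 10 12 8)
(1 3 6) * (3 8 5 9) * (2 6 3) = [0, 8, 6, 3, 4, 9, 1, 7, 5, 2] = (1 8 5 9 2 6)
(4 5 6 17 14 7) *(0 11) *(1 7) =[11, 7, 2, 3, 5, 6, 17, 4, 8, 9, 10, 0, 12, 13, 1, 15, 16, 14] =(0 11)(1 7 4 5 6 17 14)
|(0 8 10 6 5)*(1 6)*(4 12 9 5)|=|(0 8 10 1 6 4 12 9 5)|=9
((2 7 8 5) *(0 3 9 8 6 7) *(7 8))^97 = (0 3 9 7 6 8 5 2)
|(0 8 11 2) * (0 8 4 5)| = 3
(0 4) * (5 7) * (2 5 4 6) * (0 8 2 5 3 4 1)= (0 6 5 7 1)(2 3 4 8)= [6, 0, 3, 4, 8, 7, 5, 1, 2]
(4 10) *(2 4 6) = (2 4 10 6) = [0, 1, 4, 3, 10, 5, 2, 7, 8, 9, 6]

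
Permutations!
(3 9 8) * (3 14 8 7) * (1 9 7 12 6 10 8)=[0, 9, 2, 7, 4, 5, 10, 3, 14, 12, 8, 11, 6, 13, 1]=(1 9 12 6 10 8 14)(3 7)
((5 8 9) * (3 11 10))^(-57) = ((3 11 10)(5 8 9))^(-57) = (11)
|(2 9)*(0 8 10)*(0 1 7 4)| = 6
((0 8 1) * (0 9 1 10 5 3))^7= ((0 8 10 5 3)(1 9))^7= (0 10 3 8 5)(1 9)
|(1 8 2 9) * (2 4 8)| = |(1 2 9)(4 8)| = 6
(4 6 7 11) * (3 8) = (3 8)(4 6 7 11) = [0, 1, 2, 8, 6, 5, 7, 11, 3, 9, 10, 4]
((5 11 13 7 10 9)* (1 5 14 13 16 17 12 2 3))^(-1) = ((1 5 11 16 17 12 2 3)(7 10 9 14 13))^(-1) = (1 3 2 12 17 16 11 5)(7 13 14 9 10)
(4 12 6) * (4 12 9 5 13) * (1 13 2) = [0, 13, 1, 3, 9, 2, 12, 7, 8, 5, 10, 11, 6, 4] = (1 13 4 9 5 2)(6 12)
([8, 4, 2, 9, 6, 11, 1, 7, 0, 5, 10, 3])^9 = [8, 1, 2, 9, 4, 11, 6, 7, 0, 5, 10, 3]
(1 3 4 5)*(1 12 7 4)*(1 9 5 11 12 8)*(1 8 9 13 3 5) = [0, 5, 2, 13, 11, 9, 6, 4, 8, 1, 10, 12, 7, 3] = (1 5 9)(3 13)(4 11 12 7)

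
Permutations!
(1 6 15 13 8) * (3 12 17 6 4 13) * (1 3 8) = (1 4 13)(3 12 17 6 15 8) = [0, 4, 2, 12, 13, 5, 15, 7, 3, 9, 10, 11, 17, 1, 14, 8, 16, 6]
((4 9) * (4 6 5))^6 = (4 6)(5 9)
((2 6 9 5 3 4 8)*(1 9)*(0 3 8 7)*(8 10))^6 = ((0 3 4 7)(1 9 5 10 8 2 6))^6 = (0 4)(1 6 2 8 10 5 9)(3 7)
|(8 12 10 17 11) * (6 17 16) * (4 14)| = |(4 14)(6 17 11 8 12 10 16)| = 14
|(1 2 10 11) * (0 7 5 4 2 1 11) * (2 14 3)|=8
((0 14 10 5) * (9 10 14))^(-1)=(14)(0 5 10 9)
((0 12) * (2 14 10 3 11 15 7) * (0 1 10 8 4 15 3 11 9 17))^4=(0 11)(1 9)(2 15 8)(3 12)(4 14 7)(10 17)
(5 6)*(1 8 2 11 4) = [0, 8, 11, 3, 1, 6, 5, 7, 2, 9, 10, 4] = (1 8 2 11 4)(5 6)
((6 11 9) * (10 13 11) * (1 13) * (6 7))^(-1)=(1 10 6 7 9 11 13)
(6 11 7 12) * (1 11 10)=[0, 11, 2, 3, 4, 5, 10, 12, 8, 9, 1, 7, 6]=(1 11 7 12 6 10)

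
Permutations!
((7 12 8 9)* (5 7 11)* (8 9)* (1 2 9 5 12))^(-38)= (1 12 2 5 9 7 11)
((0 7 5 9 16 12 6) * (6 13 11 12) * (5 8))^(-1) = ((0 7 8 5 9 16 6)(11 12 13))^(-1) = (0 6 16 9 5 8 7)(11 13 12)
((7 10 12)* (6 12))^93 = ((6 12 7 10))^93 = (6 12 7 10)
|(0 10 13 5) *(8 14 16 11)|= |(0 10 13 5)(8 14 16 11)|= 4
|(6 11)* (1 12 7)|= |(1 12 7)(6 11)|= 6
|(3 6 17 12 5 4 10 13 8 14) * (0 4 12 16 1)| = |(0 4 10 13 8 14 3 6 17 16 1)(5 12)| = 22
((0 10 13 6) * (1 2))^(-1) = ((0 10 13 6)(1 2))^(-1) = (0 6 13 10)(1 2)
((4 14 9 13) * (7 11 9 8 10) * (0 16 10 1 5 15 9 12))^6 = ((0 16 10 7 11 12)(1 5 15 9 13 4 14 8))^6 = (16)(1 14 13 15)(4 9 5 8)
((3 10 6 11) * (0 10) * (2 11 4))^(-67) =((0 10 6 4 2 11 3))^(-67) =(0 4 3 6 11 10 2)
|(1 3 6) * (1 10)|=|(1 3 6 10)|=4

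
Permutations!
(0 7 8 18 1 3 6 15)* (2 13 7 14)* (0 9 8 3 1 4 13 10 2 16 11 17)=(0 14 16 11 17)(2 10)(3 6 15 9 8 18 4 13 7)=[14, 1, 10, 6, 13, 5, 15, 3, 18, 8, 2, 17, 12, 7, 16, 9, 11, 0, 4]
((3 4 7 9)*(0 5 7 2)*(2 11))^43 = ((0 5 7 9 3 4 11 2))^43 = (0 9 11 5 3 2 7 4)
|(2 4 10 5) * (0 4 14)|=6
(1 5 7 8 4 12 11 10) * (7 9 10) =[0, 5, 2, 3, 12, 9, 6, 8, 4, 10, 1, 7, 11] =(1 5 9 10)(4 12 11 7 8)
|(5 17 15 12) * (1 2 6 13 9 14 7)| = 28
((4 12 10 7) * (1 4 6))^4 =((1 4 12 10 7 6))^4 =(1 7 12)(4 6 10)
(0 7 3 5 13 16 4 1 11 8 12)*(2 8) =(0 7 3 5 13 16 4 1 11 2 8 12) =[7, 11, 8, 5, 1, 13, 6, 3, 12, 9, 10, 2, 0, 16, 14, 15, 4]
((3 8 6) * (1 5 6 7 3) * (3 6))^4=(1 7 3)(5 6 8)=((1 5 3 8 7 6))^4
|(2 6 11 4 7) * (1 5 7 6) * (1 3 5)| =12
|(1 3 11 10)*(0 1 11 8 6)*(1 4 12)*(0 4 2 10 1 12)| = 9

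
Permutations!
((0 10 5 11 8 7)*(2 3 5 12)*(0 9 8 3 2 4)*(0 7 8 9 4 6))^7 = (0 6 12 10)(3 5 11)(4 7)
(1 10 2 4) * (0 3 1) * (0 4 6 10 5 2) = (0 3 1 5 2 6 10) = [3, 5, 6, 1, 4, 2, 10, 7, 8, 9, 0]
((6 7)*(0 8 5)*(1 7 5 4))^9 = ((0 8 4 1 7 6 5))^9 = (0 4 7 5 8 1 6)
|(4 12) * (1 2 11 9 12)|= |(1 2 11 9 12 4)|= 6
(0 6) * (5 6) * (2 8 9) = (0 5 6)(2 8 9) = [5, 1, 8, 3, 4, 6, 0, 7, 9, 2]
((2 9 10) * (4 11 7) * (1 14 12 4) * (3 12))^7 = (14)(2 9 10)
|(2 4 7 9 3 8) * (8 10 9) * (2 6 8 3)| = 6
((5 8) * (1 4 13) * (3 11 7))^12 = (13)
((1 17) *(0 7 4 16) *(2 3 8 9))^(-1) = ((0 7 4 16)(1 17)(2 3 8 9))^(-1) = (0 16 4 7)(1 17)(2 9 8 3)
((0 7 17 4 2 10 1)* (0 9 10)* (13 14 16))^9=((0 7 17 4 2)(1 9 10)(13 14 16))^9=(0 2 4 17 7)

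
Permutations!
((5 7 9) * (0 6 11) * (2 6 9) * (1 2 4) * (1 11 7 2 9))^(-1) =(0 11 4 7 6 2 5 9 1)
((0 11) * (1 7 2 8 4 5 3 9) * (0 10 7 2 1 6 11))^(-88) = (11)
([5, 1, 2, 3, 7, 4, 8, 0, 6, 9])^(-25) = (9)(0 7 4 5)(6 8)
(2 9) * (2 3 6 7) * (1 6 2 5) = [0, 6, 9, 2, 4, 1, 7, 5, 8, 3] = (1 6 7 5)(2 9 3)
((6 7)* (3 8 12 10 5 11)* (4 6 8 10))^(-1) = ((3 10 5 11)(4 6 7 8 12))^(-1) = (3 11 5 10)(4 12 8 7 6)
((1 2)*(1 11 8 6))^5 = ((1 2 11 8 6))^5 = (11)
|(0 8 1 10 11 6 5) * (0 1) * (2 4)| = |(0 8)(1 10 11 6 5)(2 4)| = 10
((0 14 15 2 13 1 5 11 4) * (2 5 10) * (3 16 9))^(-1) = ((0 14 15 5 11 4)(1 10 2 13)(3 16 9))^(-1) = (0 4 11 5 15 14)(1 13 2 10)(3 9 16)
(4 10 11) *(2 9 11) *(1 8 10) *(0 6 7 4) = (0 6 7 4 1 8 10 2 9 11) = [6, 8, 9, 3, 1, 5, 7, 4, 10, 11, 2, 0]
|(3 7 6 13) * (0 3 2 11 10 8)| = 9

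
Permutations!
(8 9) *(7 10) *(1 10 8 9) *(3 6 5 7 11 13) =(1 10 11 13 3 6 5 7 8) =[0, 10, 2, 6, 4, 7, 5, 8, 1, 9, 11, 13, 12, 3]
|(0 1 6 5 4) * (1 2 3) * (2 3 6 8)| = 8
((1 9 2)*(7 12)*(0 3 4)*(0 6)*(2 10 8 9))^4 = ((0 3 4 6)(1 2)(7 12)(8 9 10))^4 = (12)(8 9 10)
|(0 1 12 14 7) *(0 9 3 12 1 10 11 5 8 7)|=|(0 10 11 5 8 7 9 3 12 14)|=10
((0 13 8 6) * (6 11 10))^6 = (13)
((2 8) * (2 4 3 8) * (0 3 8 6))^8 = (8)(0 6 3)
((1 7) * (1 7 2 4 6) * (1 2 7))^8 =(7)(2 6 4)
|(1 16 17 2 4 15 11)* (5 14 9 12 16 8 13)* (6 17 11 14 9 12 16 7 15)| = |(1 8 13 5 9 16 11)(2 4 6 17)(7 15 14 12)| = 28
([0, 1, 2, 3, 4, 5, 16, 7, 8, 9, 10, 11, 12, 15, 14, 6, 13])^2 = (6 13)(15 16)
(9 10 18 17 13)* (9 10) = (10 18 17 13) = [0, 1, 2, 3, 4, 5, 6, 7, 8, 9, 18, 11, 12, 10, 14, 15, 16, 13, 17]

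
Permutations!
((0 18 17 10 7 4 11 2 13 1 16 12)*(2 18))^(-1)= ((0 2 13 1 16 12)(4 11 18 17 10 7))^(-1)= (0 12 16 1 13 2)(4 7 10 17 18 11)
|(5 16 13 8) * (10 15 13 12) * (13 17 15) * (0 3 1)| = |(0 3 1)(5 16 12 10 13 8)(15 17)| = 6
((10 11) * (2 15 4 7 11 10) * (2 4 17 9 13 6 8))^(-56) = ((2 15 17 9 13 6 8)(4 7 11))^(-56) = (17)(4 7 11)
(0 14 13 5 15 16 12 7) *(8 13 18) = [14, 1, 2, 3, 4, 15, 6, 0, 13, 9, 10, 11, 7, 5, 18, 16, 12, 17, 8] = (0 14 18 8 13 5 15 16 12 7)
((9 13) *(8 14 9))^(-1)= ((8 14 9 13))^(-1)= (8 13 9 14)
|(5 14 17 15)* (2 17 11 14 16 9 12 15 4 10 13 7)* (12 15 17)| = 28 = |(2 12 17 4 10 13 7)(5 16 9 15)(11 14)|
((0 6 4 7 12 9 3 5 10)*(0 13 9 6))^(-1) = (3 9 13 10 5)(4 6 12 7)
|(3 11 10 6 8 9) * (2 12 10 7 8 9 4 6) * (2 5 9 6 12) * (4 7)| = 14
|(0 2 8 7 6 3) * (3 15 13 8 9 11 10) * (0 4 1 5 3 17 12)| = |(0 2 9 11 10 17 12)(1 5 3 4)(6 15 13 8 7)| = 140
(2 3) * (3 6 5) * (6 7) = [0, 1, 7, 2, 4, 3, 5, 6] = (2 7 6 5 3)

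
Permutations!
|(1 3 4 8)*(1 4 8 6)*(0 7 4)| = |(0 7 4 6 1 3 8)| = 7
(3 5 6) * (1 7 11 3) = (1 7 11 3 5 6) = [0, 7, 2, 5, 4, 6, 1, 11, 8, 9, 10, 3]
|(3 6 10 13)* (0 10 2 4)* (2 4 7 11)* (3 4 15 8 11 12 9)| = 36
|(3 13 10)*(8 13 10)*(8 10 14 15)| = 6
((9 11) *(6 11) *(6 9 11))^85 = ((11))^85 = (11)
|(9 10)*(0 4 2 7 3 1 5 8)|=8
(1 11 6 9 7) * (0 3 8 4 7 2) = (0 3 8 4 7 1 11 6 9 2) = [3, 11, 0, 8, 7, 5, 9, 1, 4, 2, 10, 6]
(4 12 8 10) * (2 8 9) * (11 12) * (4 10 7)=(2 8 7 4 11 12 9)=[0, 1, 8, 3, 11, 5, 6, 4, 7, 2, 10, 12, 9]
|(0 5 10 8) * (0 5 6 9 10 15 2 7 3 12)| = |(0 6 9 10 8 5 15 2 7 3 12)| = 11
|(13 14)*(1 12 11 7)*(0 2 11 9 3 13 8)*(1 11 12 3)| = |(0 2 12 9 1 3 13 14 8)(7 11)| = 18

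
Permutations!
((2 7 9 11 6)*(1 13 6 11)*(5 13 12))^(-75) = (1 2 5 9 6 12 7 13)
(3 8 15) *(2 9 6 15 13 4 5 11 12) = [0, 1, 9, 8, 5, 11, 15, 7, 13, 6, 10, 12, 2, 4, 14, 3] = (2 9 6 15 3 8 13 4 5 11 12)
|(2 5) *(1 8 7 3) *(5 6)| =|(1 8 7 3)(2 6 5)| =12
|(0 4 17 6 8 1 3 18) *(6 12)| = 9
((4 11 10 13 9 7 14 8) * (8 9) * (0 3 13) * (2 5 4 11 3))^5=((0 2 5 4 3 13 8 11 10)(7 14 9))^5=(0 13 2 8 5 11 4 10 3)(7 9 14)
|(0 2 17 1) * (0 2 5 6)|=3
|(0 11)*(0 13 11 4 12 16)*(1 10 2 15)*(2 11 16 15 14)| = |(0 4 12 15 1 10 11 13 16)(2 14)| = 18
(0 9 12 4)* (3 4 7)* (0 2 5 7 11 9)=[0, 1, 5, 4, 2, 7, 6, 3, 8, 12, 10, 9, 11]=(2 5 7 3 4)(9 12 11)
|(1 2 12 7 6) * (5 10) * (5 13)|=|(1 2 12 7 6)(5 10 13)|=15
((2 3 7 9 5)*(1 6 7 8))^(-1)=(1 8 3 2 5 9 7 6)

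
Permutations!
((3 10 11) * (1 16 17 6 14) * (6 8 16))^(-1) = ((1 6 14)(3 10 11)(8 16 17))^(-1) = (1 14 6)(3 11 10)(8 17 16)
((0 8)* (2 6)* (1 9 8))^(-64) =(9)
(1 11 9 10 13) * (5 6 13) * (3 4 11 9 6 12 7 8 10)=(1 9 3 4 11 6 13)(5 12 7 8 10)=[0, 9, 2, 4, 11, 12, 13, 8, 10, 3, 5, 6, 7, 1]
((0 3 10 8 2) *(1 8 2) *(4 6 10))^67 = (0 3 4 6 10 2)(1 8)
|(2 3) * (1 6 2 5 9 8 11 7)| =9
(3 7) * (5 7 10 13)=(3 10 13 5 7)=[0, 1, 2, 10, 4, 7, 6, 3, 8, 9, 13, 11, 12, 5]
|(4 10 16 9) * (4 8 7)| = |(4 10 16 9 8 7)| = 6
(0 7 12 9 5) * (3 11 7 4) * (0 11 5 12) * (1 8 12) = (0 4 3 5 11 7)(1 8 12 9) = [4, 8, 2, 5, 3, 11, 6, 0, 12, 1, 10, 7, 9]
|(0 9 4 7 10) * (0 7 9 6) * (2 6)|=|(0 2 6)(4 9)(7 10)|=6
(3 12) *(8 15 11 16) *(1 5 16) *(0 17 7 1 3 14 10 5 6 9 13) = [17, 6, 2, 12, 4, 16, 9, 1, 15, 13, 5, 3, 14, 0, 10, 11, 8, 7] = (0 17 7 1 6 9 13)(3 12 14 10 5 16 8 15 11)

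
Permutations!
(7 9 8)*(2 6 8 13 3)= (2 6 8 7 9 13 3)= [0, 1, 6, 2, 4, 5, 8, 9, 7, 13, 10, 11, 12, 3]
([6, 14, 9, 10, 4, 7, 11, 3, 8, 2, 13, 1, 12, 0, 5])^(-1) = (0 13 10 3 7 5 14 1 11 6)(2 9)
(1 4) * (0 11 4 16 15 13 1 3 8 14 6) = [11, 16, 2, 8, 3, 5, 0, 7, 14, 9, 10, 4, 12, 1, 6, 13, 15] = (0 11 4 3 8 14 6)(1 16 15 13)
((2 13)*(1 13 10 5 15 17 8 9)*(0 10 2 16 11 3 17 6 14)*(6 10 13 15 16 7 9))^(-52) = (0 16 13 11 7 3 9 17 1 8 15 6 10 14 5)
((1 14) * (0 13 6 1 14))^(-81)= ((14)(0 13 6 1))^(-81)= (14)(0 1 6 13)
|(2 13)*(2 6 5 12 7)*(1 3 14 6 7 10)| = 21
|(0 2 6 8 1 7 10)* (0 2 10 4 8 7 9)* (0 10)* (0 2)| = 9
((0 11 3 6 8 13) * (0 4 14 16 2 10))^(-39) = ((0 11 3 6 8 13 4 14 16 2 10))^(-39) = (0 13 10 8 2 6 16 3 14 11 4)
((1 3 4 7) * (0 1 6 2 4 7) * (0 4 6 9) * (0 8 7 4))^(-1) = ((0 1 3 4)(2 6)(7 9 8))^(-1) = (0 4 3 1)(2 6)(7 8 9)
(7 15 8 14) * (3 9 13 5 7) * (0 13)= [13, 1, 2, 9, 4, 7, 6, 15, 14, 0, 10, 11, 12, 5, 3, 8]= (0 13 5 7 15 8 14 3 9)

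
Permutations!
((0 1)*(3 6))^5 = ((0 1)(3 6))^5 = (0 1)(3 6)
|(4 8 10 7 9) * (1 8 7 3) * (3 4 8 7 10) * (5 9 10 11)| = 9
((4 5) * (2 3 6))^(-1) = ((2 3 6)(4 5))^(-1) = (2 6 3)(4 5)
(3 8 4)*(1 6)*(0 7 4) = (0 7 4 3 8)(1 6) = [7, 6, 2, 8, 3, 5, 1, 4, 0]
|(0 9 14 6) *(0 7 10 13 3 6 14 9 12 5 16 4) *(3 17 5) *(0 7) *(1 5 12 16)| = |(0 16 4 7 10 13 17 12 3 6)(1 5)| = 10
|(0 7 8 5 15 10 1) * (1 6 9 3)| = 10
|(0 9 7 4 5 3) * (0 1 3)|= |(0 9 7 4 5)(1 3)|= 10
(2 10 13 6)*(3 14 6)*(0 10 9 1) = [10, 0, 9, 14, 4, 5, 2, 7, 8, 1, 13, 11, 12, 3, 6] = (0 10 13 3 14 6 2 9 1)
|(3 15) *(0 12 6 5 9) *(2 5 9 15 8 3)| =12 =|(0 12 6 9)(2 5 15)(3 8)|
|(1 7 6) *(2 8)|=|(1 7 6)(2 8)|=6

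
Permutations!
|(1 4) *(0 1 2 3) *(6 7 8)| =|(0 1 4 2 3)(6 7 8)| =15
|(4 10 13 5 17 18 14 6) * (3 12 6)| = 10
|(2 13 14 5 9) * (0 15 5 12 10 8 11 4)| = 12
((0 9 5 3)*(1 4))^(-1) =((0 9 5 3)(1 4))^(-1) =(0 3 5 9)(1 4)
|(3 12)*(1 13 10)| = 6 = |(1 13 10)(3 12)|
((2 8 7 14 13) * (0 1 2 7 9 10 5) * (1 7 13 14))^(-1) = (14)(0 5 10 9 8 2 1 7)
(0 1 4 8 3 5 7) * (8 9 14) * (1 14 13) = [14, 4, 2, 5, 9, 7, 6, 0, 3, 13, 10, 11, 12, 1, 8] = (0 14 8 3 5 7)(1 4 9 13)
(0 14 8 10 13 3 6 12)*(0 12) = [14, 1, 2, 6, 4, 5, 0, 7, 10, 9, 13, 11, 12, 3, 8] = (0 14 8 10 13 3 6)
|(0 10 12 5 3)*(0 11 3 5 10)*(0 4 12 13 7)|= 6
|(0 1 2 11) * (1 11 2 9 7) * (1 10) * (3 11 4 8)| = |(0 4 8 3 11)(1 9 7 10)| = 20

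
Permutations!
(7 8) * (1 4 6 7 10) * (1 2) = (1 4 6 7 8 10 2) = [0, 4, 1, 3, 6, 5, 7, 8, 10, 9, 2]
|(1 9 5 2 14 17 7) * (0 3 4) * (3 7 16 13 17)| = 9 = |(0 7 1 9 5 2 14 3 4)(13 17 16)|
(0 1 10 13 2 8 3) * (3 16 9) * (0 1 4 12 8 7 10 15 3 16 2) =(0 4 12 8 2 7 10 13)(1 15 3)(9 16) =[4, 15, 7, 1, 12, 5, 6, 10, 2, 16, 13, 11, 8, 0, 14, 3, 9]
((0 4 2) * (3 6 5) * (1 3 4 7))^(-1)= ((0 7 1 3 6 5 4 2))^(-1)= (0 2 4 5 6 3 1 7)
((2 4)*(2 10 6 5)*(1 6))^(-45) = ((1 6 5 2 4 10))^(-45) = (1 2)(4 6)(5 10)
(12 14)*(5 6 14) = (5 6 14 12) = [0, 1, 2, 3, 4, 6, 14, 7, 8, 9, 10, 11, 5, 13, 12]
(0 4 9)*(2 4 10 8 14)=(0 10 8 14 2 4 9)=[10, 1, 4, 3, 9, 5, 6, 7, 14, 0, 8, 11, 12, 13, 2]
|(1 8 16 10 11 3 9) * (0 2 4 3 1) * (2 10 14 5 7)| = 13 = |(0 10 11 1 8 16 14 5 7 2 4 3 9)|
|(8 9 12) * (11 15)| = 6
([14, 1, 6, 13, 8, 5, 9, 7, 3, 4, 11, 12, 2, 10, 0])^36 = [0, 1, 13, 6, 12, 5, 10, 7, 2, 11, 4, 8, 3, 9, 14]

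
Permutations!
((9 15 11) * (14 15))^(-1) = ((9 14 15 11))^(-1) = (9 11 15 14)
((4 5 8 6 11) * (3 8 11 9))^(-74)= (3 6)(4 5 11)(8 9)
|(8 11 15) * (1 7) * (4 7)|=|(1 4 7)(8 11 15)|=3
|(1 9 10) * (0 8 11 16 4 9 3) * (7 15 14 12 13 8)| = 14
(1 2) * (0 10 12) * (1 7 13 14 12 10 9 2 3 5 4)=(0 9 2 7 13 14 12)(1 3 5 4)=[9, 3, 7, 5, 1, 4, 6, 13, 8, 2, 10, 11, 0, 14, 12]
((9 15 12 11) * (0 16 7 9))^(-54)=(0 7 15 11 16 9 12)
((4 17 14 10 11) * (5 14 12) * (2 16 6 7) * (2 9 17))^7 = (2 5 6 10 9 4 12 16 14 7 11 17)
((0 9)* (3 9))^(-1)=(0 9 3)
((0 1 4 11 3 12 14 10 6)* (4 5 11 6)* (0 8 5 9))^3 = (3 10 8)(4 5 12)(6 11 14)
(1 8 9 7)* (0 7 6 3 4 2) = [7, 8, 0, 4, 2, 5, 3, 1, 9, 6] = (0 7 1 8 9 6 3 4 2)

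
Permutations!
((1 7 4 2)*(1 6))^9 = (1 6 2 4 7)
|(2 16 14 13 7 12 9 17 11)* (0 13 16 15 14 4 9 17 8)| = 13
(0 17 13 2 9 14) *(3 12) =(0 17 13 2 9 14)(3 12) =[17, 1, 9, 12, 4, 5, 6, 7, 8, 14, 10, 11, 3, 2, 0, 15, 16, 13]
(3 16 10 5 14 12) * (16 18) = (3 18 16 10 5 14 12) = [0, 1, 2, 18, 4, 14, 6, 7, 8, 9, 5, 11, 3, 13, 12, 15, 10, 17, 16]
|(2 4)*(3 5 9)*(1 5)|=4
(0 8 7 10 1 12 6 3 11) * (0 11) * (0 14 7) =(0 8)(1 12 6 3 14 7 10) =[8, 12, 2, 14, 4, 5, 3, 10, 0, 9, 1, 11, 6, 13, 7]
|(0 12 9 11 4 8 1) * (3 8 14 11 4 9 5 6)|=|(0 12 5 6 3 8 1)(4 14 11 9)|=28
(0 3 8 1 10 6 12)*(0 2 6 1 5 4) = [3, 10, 6, 8, 0, 4, 12, 7, 5, 9, 1, 11, 2] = (0 3 8 5 4)(1 10)(2 6 12)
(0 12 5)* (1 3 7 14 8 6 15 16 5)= [12, 3, 2, 7, 4, 0, 15, 14, 6, 9, 10, 11, 1, 13, 8, 16, 5]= (0 12 1 3 7 14 8 6 15 16 5)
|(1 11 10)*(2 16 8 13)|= |(1 11 10)(2 16 8 13)|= 12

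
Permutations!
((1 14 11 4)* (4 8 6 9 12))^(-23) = (1 14 11 8 6 9 12 4)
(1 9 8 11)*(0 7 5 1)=(0 7 5 1 9 8 11)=[7, 9, 2, 3, 4, 1, 6, 5, 11, 8, 10, 0]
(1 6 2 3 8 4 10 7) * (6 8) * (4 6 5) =[0, 8, 3, 5, 10, 4, 2, 1, 6, 9, 7] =(1 8 6 2 3 5 4 10 7)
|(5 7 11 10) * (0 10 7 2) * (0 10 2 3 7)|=|(0 2 10 5 3 7 11)|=7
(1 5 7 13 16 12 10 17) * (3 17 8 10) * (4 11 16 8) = (1 5 7 13 8 10 4 11 16 12 3 17) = [0, 5, 2, 17, 11, 7, 6, 13, 10, 9, 4, 16, 3, 8, 14, 15, 12, 1]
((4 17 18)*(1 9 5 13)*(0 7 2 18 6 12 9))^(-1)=(0 1 13 5 9 12 6 17 4 18 2 7)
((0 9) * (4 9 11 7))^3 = (0 4 11 9 7)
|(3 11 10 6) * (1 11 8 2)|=7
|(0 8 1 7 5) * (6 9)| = |(0 8 1 7 5)(6 9)| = 10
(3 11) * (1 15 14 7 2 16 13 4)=(1 15 14 7 2 16 13 4)(3 11)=[0, 15, 16, 11, 1, 5, 6, 2, 8, 9, 10, 3, 12, 4, 7, 14, 13]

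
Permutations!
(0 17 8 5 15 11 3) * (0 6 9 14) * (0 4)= (0 17 8 5 15 11 3 6 9 14 4)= [17, 1, 2, 6, 0, 15, 9, 7, 5, 14, 10, 3, 12, 13, 4, 11, 16, 8]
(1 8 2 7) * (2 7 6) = (1 8 7)(2 6) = [0, 8, 6, 3, 4, 5, 2, 1, 7]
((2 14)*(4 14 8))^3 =(2 14 4 8) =((2 8 4 14))^3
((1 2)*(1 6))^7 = ((1 2 6))^7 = (1 2 6)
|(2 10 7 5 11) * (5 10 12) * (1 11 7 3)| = |(1 11 2 12 5 7 10 3)| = 8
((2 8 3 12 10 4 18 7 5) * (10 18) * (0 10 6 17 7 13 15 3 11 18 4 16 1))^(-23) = ((0 10 16 1)(2 8 11 18 13 15 3 12 4 6 17 7 5))^(-23) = (0 10 16 1)(2 18 3 6 5 11 15 4 7 8 13 12 17)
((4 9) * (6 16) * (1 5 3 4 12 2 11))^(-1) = ((1 5 3 4 9 12 2 11)(6 16))^(-1) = (1 11 2 12 9 4 3 5)(6 16)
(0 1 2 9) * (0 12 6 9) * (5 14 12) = (0 1 2)(5 14 12 6 9) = [1, 2, 0, 3, 4, 14, 9, 7, 8, 5, 10, 11, 6, 13, 12]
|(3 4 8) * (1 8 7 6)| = 6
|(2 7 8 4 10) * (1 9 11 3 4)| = 9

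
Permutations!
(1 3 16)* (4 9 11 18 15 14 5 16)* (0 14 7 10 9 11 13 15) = (0 14 5 16 1 3 4 11 18)(7 10 9 13 15) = [14, 3, 2, 4, 11, 16, 6, 10, 8, 13, 9, 18, 12, 15, 5, 7, 1, 17, 0]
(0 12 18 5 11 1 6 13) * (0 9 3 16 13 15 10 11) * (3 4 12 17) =(0 17 3 16 13 9 4 12 18 5)(1 6 15 10 11) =[17, 6, 2, 16, 12, 0, 15, 7, 8, 4, 11, 1, 18, 9, 14, 10, 13, 3, 5]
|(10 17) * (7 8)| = 2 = |(7 8)(10 17)|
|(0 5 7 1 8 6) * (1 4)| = |(0 5 7 4 1 8 6)| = 7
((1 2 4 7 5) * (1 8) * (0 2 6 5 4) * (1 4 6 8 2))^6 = (0 5 7 8)(1 2 6 4)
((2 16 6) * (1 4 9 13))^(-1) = ((1 4 9 13)(2 16 6))^(-1) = (1 13 9 4)(2 6 16)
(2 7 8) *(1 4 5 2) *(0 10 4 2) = [10, 2, 7, 3, 5, 0, 6, 8, 1, 9, 4] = (0 10 4 5)(1 2 7 8)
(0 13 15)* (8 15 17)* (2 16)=(0 13 17 8 15)(2 16)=[13, 1, 16, 3, 4, 5, 6, 7, 15, 9, 10, 11, 12, 17, 14, 0, 2, 8]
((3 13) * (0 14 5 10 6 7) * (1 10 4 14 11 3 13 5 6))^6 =(0 6 4 3)(5 11 7 14)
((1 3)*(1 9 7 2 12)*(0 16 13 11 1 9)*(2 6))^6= (16)(2 12 9 7 6)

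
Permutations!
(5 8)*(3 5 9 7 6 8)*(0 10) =(0 10)(3 5)(6 8 9 7) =[10, 1, 2, 5, 4, 3, 8, 6, 9, 7, 0]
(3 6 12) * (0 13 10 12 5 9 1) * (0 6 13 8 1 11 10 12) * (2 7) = [8, 6, 7, 13, 4, 9, 5, 2, 1, 11, 0, 10, 3, 12] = (0 8 1 6 5 9 11 10)(2 7)(3 13 12)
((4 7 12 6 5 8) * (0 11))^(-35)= ((0 11)(4 7 12 6 5 8))^(-35)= (0 11)(4 7 12 6 5 8)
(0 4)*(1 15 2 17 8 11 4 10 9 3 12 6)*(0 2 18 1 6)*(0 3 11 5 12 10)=(1 15 18)(2 17 8 5 12 3 10 9 11 4)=[0, 15, 17, 10, 2, 12, 6, 7, 5, 11, 9, 4, 3, 13, 14, 18, 16, 8, 1]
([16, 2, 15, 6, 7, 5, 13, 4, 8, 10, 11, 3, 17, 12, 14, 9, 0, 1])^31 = (0 16)(1 12 6 11 9 2 17 13 3 10 15)(4 7)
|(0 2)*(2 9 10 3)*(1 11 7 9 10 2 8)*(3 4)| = |(0 10 4 3 8 1 11 7 9 2)| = 10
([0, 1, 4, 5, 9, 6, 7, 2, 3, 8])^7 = (2 7 6 5 3 8 9 4)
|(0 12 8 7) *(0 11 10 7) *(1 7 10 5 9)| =|(0 12 8)(1 7 11 5 9)| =15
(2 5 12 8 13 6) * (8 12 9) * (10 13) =(2 5 9 8 10 13 6) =[0, 1, 5, 3, 4, 9, 2, 7, 10, 8, 13, 11, 12, 6]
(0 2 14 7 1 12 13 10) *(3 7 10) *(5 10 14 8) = (14)(0 2 8 5 10)(1 12 13 3 7) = [2, 12, 8, 7, 4, 10, 6, 1, 5, 9, 0, 11, 13, 3, 14]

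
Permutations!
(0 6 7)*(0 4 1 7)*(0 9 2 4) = (0 6 9 2 4 1 7) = [6, 7, 4, 3, 1, 5, 9, 0, 8, 2]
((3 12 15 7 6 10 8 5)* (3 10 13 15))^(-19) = ((3 12)(5 10 8)(6 13 15 7))^(-19) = (3 12)(5 8 10)(6 13 15 7)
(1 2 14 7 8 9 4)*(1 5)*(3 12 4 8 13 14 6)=[0, 2, 6, 12, 5, 1, 3, 13, 9, 8, 10, 11, 4, 14, 7]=(1 2 6 3 12 4 5)(7 13 14)(8 9)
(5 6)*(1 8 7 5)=[0, 8, 2, 3, 4, 6, 1, 5, 7]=(1 8 7 5 6)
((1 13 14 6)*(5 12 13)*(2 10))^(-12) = ((1 5 12 13 14 6)(2 10))^(-12) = (14)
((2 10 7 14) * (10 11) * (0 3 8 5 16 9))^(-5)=(0 3 8 5 16 9)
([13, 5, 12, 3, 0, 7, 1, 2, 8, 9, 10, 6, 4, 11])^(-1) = [4, 6, 7, 3, 12, 1, 11, 5, 8, 9, 10, 13, 2, 0]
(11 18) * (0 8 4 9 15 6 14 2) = (0 8 4 9 15 6 14 2)(11 18) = [8, 1, 0, 3, 9, 5, 14, 7, 4, 15, 10, 18, 12, 13, 2, 6, 16, 17, 11]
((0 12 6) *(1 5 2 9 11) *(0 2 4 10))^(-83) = (0 5 9 12 4 11 6 10 1 2)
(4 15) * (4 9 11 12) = (4 15 9 11 12) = [0, 1, 2, 3, 15, 5, 6, 7, 8, 11, 10, 12, 4, 13, 14, 9]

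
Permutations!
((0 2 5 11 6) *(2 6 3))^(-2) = ((0 6)(2 5 11 3))^(-2) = (2 11)(3 5)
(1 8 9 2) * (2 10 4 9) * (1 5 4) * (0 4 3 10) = (0 4 9)(1 8 2 5 3 10) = [4, 8, 5, 10, 9, 3, 6, 7, 2, 0, 1]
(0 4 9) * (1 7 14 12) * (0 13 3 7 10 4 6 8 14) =[6, 10, 2, 7, 9, 5, 8, 0, 14, 13, 4, 11, 1, 3, 12] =(0 6 8 14 12 1 10 4 9 13 3 7)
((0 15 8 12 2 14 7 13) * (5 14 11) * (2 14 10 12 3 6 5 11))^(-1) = (0 13 7 14 12 10 5 6 3 8 15)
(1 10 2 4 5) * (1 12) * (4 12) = (1 10 2 12)(4 5) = [0, 10, 12, 3, 5, 4, 6, 7, 8, 9, 2, 11, 1]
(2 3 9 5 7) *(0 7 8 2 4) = (0 7 4)(2 3 9 5 8) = [7, 1, 3, 9, 0, 8, 6, 4, 2, 5]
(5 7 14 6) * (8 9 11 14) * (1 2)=(1 2)(5 7 8 9 11 14 6)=[0, 2, 1, 3, 4, 7, 5, 8, 9, 11, 10, 14, 12, 13, 6]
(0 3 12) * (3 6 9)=(0 6 9 3 12)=[6, 1, 2, 12, 4, 5, 9, 7, 8, 3, 10, 11, 0]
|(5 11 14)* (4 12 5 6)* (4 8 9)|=|(4 12 5 11 14 6 8 9)|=8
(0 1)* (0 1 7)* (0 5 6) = (0 7 5 6) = [7, 1, 2, 3, 4, 6, 0, 5]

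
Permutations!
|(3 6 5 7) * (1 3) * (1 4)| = 6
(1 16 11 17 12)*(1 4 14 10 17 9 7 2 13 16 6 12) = (1 6 12 4 14 10 17)(2 13 16 11 9 7) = [0, 6, 13, 3, 14, 5, 12, 2, 8, 7, 17, 9, 4, 16, 10, 15, 11, 1]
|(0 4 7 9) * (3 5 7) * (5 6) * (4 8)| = |(0 8 4 3 6 5 7 9)| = 8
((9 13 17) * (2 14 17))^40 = ((2 14 17 9 13))^40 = (17)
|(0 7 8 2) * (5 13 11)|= |(0 7 8 2)(5 13 11)|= 12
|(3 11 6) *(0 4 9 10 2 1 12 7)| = 24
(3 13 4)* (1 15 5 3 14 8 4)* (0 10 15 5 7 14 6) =(0 10 15 7 14 8 4 6)(1 5 3 13) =[10, 5, 2, 13, 6, 3, 0, 14, 4, 9, 15, 11, 12, 1, 8, 7]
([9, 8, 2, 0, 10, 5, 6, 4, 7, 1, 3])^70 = (0 10 7 1)(3 4 8 9)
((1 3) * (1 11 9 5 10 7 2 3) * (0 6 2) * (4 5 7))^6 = ((0 6 2 3 11 9 7)(4 5 10))^6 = (0 7 9 11 3 2 6)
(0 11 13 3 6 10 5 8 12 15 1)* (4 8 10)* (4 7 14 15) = [11, 0, 2, 6, 8, 10, 7, 14, 12, 9, 5, 13, 4, 3, 15, 1] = (0 11 13 3 6 7 14 15 1)(4 8 12)(5 10)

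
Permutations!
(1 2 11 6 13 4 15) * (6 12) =(1 2 11 12 6 13 4 15) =[0, 2, 11, 3, 15, 5, 13, 7, 8, 9, 10, 12, 6, 4, 14, 1]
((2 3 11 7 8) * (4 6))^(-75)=((2 3 11 7 8)(4 6))^(-75)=(11)(4 6)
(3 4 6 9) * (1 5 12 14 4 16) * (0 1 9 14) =(0 1 5 12)(3 16 9)(4 6 14) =[1, 5, 2, 16, 6, 12, 14, 7, 8, 3, 10, 11, 0, 13, 4, 15, 9]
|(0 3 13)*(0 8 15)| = |(0 3 13 8 15)| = 5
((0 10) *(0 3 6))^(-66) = (0 3)(6 10)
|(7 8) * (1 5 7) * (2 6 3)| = 12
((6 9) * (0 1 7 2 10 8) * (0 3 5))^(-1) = (0 5 3 8 10 2 7 1)(6 9)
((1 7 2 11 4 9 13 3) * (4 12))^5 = ((1 7 2 11 12 4 9 13 3))^5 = (1 4 7 9 2 13 11 3 12)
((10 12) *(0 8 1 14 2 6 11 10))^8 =(0 12 10 11 6 2 14 1 8)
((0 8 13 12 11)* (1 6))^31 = ((0 8 13 12 11)(1 6))^31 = (0 8 13 12 11)(1 6)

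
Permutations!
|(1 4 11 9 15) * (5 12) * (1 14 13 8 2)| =|(1 4 11 9 15 14 13 8 2)(5 12)| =18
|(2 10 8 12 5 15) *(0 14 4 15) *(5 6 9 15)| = 28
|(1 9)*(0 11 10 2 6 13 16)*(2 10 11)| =|(0 2 6 13 16)(1 9)| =10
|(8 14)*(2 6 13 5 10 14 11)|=|(2 6 13 5 10 14 8 11)|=8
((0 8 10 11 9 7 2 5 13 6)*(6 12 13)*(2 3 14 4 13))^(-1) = ((0 8 10 11 9 7 3 14 4 13 12 2 5 6))^(-1) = (0 6 5 2 12 13 4 14 3 7 9 11 10 8)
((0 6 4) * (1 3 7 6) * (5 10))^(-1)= ((0 1 3 7 6 4)(5 10))^(-1)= (0 4 6 7 3 1)(5 10)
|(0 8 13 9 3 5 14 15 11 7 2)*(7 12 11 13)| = 12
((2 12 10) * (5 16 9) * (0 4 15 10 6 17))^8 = (17)(5 9 16)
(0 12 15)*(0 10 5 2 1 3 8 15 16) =(0 12 16)(1 3 8 15 10 5 2) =[12, 3, 1, 8, 4, 2, 6, 7, 15, 9, 5, 11, 16, 13, 14, 10, 0]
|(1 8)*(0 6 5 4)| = 4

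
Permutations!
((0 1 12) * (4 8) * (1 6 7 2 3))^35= (12)(4 8)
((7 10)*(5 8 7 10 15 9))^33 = (5 15 8 9 7)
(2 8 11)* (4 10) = (2 8 11)(4 10) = [0, 1, 8, 3, 10, 5, 6, 7, 11, 9, 4, 2]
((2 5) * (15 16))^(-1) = (2 5)(15 16)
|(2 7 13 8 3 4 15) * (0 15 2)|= 6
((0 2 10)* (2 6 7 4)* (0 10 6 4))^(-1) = (10)(0 7 6 2 4) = ((10)(0 4 2 6 7))^(-1)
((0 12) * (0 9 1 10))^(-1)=((0 12 9 1 10))^(-1)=(0 10 1 9 12)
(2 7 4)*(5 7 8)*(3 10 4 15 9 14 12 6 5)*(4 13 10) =(2 8 3 4)(5 7 15 9 14 12 6)(10 13) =[0, 1, 8, 4, 2, 7, 5, 15, 3, 14, 13, 11, 6, 10, 12, 9]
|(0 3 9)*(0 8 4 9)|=6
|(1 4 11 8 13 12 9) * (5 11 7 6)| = |(1 4 7 6 5 11 8 13 12 9)| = 10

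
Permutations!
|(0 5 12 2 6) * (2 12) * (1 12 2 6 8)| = 12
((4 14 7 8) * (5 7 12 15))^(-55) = (4 14 12 15 5 7 8)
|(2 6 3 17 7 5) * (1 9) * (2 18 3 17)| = |(1 9)(2 6 17 7 5 18 3)| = 14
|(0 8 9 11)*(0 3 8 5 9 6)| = |(0 5 9 11 3 8 6)| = 7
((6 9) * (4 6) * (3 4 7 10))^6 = ((3 4 6 9 7 10))^6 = (10)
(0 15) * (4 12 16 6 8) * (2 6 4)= (0 15)(2 6 8)(4 12 16)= [15, 1, 6, 3, 12, 5, 8, 7, 2, 9, 10, 11, 16, 13, 14, 0, 4]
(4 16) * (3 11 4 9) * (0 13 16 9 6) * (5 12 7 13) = [5, 1, 2, 11, 9, 12, 0, 13, 8, 3, 10, 4, 7, 16, 14, 15, 6] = (0 5 12 7 13 16 6)(3 11 4 9)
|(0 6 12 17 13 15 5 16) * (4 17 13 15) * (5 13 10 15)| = |(0 6 12 10 15 13 4 17 5 16)| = 10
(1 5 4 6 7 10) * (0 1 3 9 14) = (0 1 5 4 6 7 10 3 9 14) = [1, 5, 2, 9, 6, 4, 7, 10, 8, 14, 3, 11, 12, 13, 0]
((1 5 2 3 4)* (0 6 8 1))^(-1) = (0 4 3 2 5 1 8 6)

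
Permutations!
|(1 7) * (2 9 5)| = 6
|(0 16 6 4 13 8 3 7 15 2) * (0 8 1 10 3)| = 12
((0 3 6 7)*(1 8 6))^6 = (8)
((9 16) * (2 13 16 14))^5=(16)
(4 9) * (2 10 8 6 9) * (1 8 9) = (1 8 6)(2 10 9 4) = [0, 8, 10, 3, 2, 5, 1, 7, 6, 4, 9]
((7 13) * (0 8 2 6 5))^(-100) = (13)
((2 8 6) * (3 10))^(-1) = (2 6 8)(3 10)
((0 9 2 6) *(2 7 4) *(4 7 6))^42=((0 9 6)(2 4))^42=(9)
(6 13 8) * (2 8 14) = (2 8 6 13 14) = [0, 1, 8, 3, 4, 5, 13, 7, 6, 9, 10, 11, 12, 14, 2]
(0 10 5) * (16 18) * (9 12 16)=[10, 1, 2, 3, 4, 0, 6, 7, 8, 12, 5, 11, 16, 13, 14, 15, 18, 17, 9]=(0 10 5)(9 12 16 18)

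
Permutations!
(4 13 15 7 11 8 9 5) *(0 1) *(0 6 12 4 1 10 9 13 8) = (0 10 9 5 1 6 12 4 8 13 15 7 11) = [10, 6, 2, 3, 8, 1, 12, 11, 13, 5, 9, 0, 4, 15, 14, 7]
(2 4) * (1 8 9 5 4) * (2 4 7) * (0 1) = (0 1 8 9 5 7 2) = [1, 8, 0, 3, 4, 7, 6, 2, 9, 5]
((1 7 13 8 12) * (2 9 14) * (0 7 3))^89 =((0 7 13 8 12 1 3)(2 9 14))^89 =(0 1 8 7 3 12 13)(2 14 9)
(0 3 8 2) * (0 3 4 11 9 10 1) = [4, 0, 3, 8, 11, 5, 6, 7, 2, 10, 1, 9] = (0 4 11 9 10 1)(2 3 8)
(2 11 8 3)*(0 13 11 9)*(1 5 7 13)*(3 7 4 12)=[1, 5, 9, 2, 12, 4, 6, 13, 7, 0, 10, 8, 3, 11]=(0 1 5 4 12 3 2 9)(7 13 11 8)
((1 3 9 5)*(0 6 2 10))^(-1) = ((0 6 2 10)(1 3 9 5))^(-1) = (0 10 2 6)(1 5 9 3)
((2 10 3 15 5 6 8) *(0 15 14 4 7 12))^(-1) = (0 12 7 4 14 3 10 2 8 6 5 15)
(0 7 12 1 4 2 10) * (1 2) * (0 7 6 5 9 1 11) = (0 6 5 9 1 4 11)(2 10 7 12) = [6, 4, 10, 3, 11, 9, 5, 12, 8, 1, 7, 0, 2]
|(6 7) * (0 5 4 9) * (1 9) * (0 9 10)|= 10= |(0 5 4 1 10)(6 7)|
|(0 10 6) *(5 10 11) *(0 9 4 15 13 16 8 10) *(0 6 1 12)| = 13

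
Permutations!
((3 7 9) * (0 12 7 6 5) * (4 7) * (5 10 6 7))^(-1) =((0 12 4 5)(3 7 9)(6 10))^(-1) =(0 5 4 12)(3 9 7)(6 10)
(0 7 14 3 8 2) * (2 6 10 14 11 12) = (0 7 11 12 2)(3 8 6 10 14) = [7, 1, 0, 8, 4, 5, 10, 11, 6, 9, 14, 12, 2, 13, 3]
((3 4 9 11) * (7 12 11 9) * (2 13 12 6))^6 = ((2 13 12 11 3 4 7 6))^6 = (2 7 3 12)(4 11 13 6)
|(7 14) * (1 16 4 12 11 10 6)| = 14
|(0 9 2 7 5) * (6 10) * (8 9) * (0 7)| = 4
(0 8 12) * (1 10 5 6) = [8, 10, 2, 3, 4, 6, 1, 7, 12, 9, 5, 11, 0] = (0 8 12)(1 10 5 6)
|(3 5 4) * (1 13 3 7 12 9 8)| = |(1 13 3 5 4 7 12 9 8)| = 9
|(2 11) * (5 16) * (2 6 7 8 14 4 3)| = 8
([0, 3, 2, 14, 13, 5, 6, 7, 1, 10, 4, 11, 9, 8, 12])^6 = [0, 4, 2, 13, 12, 5, 6, 7, 10, 3, 14, 11, 1, 9, 8]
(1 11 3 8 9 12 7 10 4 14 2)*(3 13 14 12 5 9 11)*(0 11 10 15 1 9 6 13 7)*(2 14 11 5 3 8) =(0 5 6 13 11 7 15 1 8 10 4 12)(2 9 3) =[5, 8, 9, 2, 12, 6, 13, 15, 10, 3, 4, 7, 0, 11, 14, 1]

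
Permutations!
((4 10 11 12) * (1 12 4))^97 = ((1 12)(4 10 11))^97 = (1 12)(4 10 11)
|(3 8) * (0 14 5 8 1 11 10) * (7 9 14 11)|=21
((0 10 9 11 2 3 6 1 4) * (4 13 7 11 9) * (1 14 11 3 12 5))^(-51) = ((0 10 4)(1 13 7 3 6 14 11 2 12 5))^(-51) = (1 5 12 2 11 14 6 3 7 13)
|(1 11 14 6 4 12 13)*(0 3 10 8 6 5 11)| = 9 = |(0 3 10 8 6 4 12 13 1)(5 11 14)|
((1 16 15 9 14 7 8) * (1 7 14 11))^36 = (1 16 15 9 11)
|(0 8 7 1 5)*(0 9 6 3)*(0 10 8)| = |(1 5 9 6 3 10 8 7)| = 8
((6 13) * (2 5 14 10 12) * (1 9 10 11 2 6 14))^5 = (1 13)(2 12)(5 6)(9 14)(10 11)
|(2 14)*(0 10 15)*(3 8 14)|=|(0 10 15)(2 3 8 14)|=12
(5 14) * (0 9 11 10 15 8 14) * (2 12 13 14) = (0 9 11 10 15 8 2 12 13 14 5) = [9, 1, 12, 3, 4, 0, 6, 7, 2, 11, 15, 10, 13, 14, 5, 8]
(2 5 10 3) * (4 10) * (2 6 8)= (2 5 4 10 3 6 8)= [0, 1, 5, 6, 10, 4, 8, 7, 2, 9, 3]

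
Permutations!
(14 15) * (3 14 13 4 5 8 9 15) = (3 14)(4 5 8 9 15 13) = [0, 1, 2, 14, 5, 8, 6, 7, 9, 15, 10, 11, 12, 4, 3, 13]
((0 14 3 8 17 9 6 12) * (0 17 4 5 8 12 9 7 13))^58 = (0 3 17 13 14 12 7)(4 5 8)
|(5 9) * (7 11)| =|(5 9)(7 11)| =2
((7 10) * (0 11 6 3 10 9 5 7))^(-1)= (0 10 3 6 11)(5 9 7)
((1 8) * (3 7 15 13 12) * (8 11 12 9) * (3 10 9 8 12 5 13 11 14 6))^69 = (1 8 13 5 11 15 7 3 6 14)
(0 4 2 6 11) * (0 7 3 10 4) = (2 6 11 7 3 10 4) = [0, 1, 6, 10, 2, 5, 11, 3, 8, 9, 4, 7]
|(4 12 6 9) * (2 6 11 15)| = 7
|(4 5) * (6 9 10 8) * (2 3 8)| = 6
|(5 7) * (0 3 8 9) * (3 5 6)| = 7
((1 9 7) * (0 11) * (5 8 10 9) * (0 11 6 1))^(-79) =(11)(0 6 1 5 8 10 9 7)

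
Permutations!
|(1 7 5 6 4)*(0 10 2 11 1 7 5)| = 9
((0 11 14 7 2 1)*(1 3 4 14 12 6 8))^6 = ((0 11 12 6 8 1)(2 3 4 14 7))^6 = (2 3 4 14 7)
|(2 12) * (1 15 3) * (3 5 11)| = |(1 15 5 11 3)(2 12)| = 10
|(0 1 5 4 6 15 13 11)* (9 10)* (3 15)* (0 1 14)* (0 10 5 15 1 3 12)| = 40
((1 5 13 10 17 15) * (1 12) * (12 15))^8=(1 13 17)(5 10 12)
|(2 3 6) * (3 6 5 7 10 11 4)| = 6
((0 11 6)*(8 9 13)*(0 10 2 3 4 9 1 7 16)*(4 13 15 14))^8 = ((0 11 6 10 2 3 13 8 1 7 16)(4 9 15 14))^8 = (0 1 3 6 16 8 2 11 7 13 10)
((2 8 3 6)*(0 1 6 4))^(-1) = (0 4 3 8 2 6 1)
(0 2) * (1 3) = (0 2)(1 3) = [2, 3, 0, 1]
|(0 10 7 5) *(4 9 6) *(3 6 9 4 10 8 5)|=12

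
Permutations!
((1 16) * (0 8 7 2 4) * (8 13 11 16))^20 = ((0 13 11 16 1 8 7 2 4))^20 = (0 11 1 7 4 13 16 8 2)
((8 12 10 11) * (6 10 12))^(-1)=(12)(6 8 11 10)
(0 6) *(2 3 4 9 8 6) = (0 2 3 4 9 8 6) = [2, 1, 3, 4, 9, 5, 0, 7, 6, 8]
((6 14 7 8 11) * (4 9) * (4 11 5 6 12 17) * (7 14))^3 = ((4 9 11 12 17)(5 6 7 8))^3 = (4 12 9 17 11)(5 8 7 6)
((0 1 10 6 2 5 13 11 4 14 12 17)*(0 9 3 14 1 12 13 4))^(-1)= (0 11 13 14 3 9 17 12)(1 4 5 2 6 10)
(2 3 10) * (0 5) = (0 5)(2 3 10) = [5, 1, 3, 10, 4, 0, 6, 7, 8, 9, 2]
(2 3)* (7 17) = (2 3)(7 17) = [0, 1, 3, 2, 4, 5, 6, 17, 8, 9, 10, 11, 12, 13, 14, 15, 16, 7]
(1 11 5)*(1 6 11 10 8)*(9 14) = (1 10 8)(5 6 11)(9 14) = [0, 10, 2, 3, 4, 6, 11, 7, 1, 14, 8, 5, 12, 13, 9]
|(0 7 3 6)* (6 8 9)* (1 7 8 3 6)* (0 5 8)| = 6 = |(1 7 6 5 8 9)|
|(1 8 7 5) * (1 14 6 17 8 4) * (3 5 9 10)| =18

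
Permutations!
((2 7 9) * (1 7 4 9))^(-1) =((1 7)(2 4 9))^(-1) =(1 7)(2 9 4)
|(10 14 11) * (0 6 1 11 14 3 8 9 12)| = |(14)(0 6 1 11 10 3 8 9 12)| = 9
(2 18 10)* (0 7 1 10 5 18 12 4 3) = [7, 10, 12, 0, 3, 18, 6, 1, 8, 9, 2, 11, 4, 13, 14, 15, 16, 17, 5] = (0 7 1 10 2 12 4 3)(5 18)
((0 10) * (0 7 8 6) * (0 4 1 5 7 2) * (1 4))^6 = (10)(1 5 7 8 6)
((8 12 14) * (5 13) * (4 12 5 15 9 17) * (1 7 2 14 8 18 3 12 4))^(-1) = (1 17 9 15 13 5 8 12 3 18 14 2 7)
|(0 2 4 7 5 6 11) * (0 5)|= |(0 2 4 7)(5 6 11)|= 12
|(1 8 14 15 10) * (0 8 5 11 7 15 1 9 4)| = 11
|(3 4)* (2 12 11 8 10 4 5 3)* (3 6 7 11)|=10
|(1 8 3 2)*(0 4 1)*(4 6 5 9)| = |(0 6 5 9 4 1 8 3 2)| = 9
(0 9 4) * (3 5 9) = (0 3 5 9 4) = [3, 1, 2, 5, 0, 9, 6, 7, 8, 4]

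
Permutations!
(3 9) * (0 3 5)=[3, 1, 2, 9, 4, 0, 6, 7, 8, 5]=(0 3 9 5)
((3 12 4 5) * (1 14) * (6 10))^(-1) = ((1 14)(3 12 4 5)(6 10))^(-1) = (1 14)(3 5 4 12)(6 10)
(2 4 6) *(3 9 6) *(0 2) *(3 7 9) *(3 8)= (0 2 4 7 9 6)(3 8)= [2, 1, 4, 8, 7, 5, 0, 9, 3, 6]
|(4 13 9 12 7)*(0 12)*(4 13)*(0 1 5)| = 7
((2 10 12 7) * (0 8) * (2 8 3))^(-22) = (0 8 7 12 10 2 3)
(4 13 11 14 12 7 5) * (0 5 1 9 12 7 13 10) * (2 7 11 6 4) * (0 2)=[5, 9, 7, 3, 10, 0, 4, 1, 8, 12, 2, 14, 13, 6, 11]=(0 5)(1 9 12 13 6 4 10 2 7)(11 14)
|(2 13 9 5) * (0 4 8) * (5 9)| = 3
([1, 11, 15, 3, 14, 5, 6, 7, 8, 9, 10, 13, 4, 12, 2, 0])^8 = [15, 0, 14, 3, 12, 5, 6, 7, 8, 9, 10, 1, 13, 11, 4, 2]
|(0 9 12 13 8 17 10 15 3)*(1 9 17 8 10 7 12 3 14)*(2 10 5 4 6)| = 15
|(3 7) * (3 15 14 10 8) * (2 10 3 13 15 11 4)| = 10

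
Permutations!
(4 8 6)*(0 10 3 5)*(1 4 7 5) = (0 10 3 1 4 8 6 7 5) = [10, 4, 2, 1, 8, 0, 7, 5, 6, 9, 3]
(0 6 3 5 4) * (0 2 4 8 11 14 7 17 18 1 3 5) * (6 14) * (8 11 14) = [8, 3, 4, 0, 2, 11, 5, 17, 14, 9, 10, 6, 12, 13, 7, 15, 16, 18, 1] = (0 8 14 7 17 18 1 3)(2 4)(5 11 6)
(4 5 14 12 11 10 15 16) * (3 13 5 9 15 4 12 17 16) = (3 13 5 14 17 16 12 11 10 4 9 15) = [0, 1, 2, 13, 9, 14, 6, 7, 8, 15, 4, 10, 11, 5, 17, 3, 12, 16]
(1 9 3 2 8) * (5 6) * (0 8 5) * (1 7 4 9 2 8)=(0 1 2 5 6)(3 8 7 4 9)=[1, 2, 5, 8, 9, 6, 0, 4, 7, 3]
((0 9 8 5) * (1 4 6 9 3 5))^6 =(1 4 6 9 8)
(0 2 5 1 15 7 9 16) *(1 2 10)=(0 10 1 15 7 9 16)(2 5)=[10, 15, 5, 3, 4, 2, 6, 9, 8, 16, 1, 11, 12, 13, 14, 7, 0]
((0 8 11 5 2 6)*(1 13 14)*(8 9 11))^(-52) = (0 11 2)(1 14 13)(5 6 9)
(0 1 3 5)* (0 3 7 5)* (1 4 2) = [4, 7, 1, 0, 2, 3, 6, 5] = (0 4 2 1 7 5 3)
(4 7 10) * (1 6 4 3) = [0, 6, 2, 1, 7, 5, 4, 10, 8, 9, 3] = (1 6 4 7 10 3)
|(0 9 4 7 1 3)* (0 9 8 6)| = 15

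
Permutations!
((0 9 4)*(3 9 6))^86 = ((0 6 3 9 4))^86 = (0 6 3 9 4)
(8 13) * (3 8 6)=(3 8 13 6)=[0, 1, 2, 8, 4, 5, 3, 7, 13, 9, 10, 11, 12, 6]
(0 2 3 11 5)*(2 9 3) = (0 9 3 11 5) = [9, 1, 2, 11, 4, 0, 6, 7, 8, 3, 10, 5]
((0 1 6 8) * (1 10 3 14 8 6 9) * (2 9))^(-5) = (14)(1 2 9)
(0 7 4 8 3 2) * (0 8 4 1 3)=[7, 3, 8, 2, 4, 5, 6, 1, 0]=(0 7 1 3 2 8)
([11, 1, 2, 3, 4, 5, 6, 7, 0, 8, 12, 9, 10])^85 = (0 11 9 8)(10 12)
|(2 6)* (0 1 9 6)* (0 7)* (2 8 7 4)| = 6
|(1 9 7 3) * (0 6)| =4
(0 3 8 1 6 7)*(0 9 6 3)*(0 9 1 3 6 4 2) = (0 9 4 2)(1 6 7)(3 8) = [9, 6, 0, 8, 2, 5, 7, 1, 3, 4]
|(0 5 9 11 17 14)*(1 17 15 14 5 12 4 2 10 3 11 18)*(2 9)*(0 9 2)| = 14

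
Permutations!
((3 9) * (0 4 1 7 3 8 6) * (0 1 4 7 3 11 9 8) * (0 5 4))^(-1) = (0 4 5 9 11 7)(1 6 8 3)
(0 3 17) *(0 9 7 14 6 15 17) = [3, 1, 2, 0, 4, 5, 15, 14, 8, 7, 10, 11, 12, 13, 6, 17, 16, 9] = (0 3)(6 15 17 9 7 14)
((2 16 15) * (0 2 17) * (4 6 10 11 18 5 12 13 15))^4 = (0 6 5 17 4 18 15 16 11 13 2 10 12)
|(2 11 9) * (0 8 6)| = |(0 8 6)(2 11 9)| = 3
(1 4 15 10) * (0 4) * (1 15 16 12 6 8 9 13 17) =(0 4 16 12 6 8 9 13 17 1)(10 15) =[4, 0, 2, 3, 16, 5, 8, 7, 9, 13, 15, 11, 6, 17, 14, 10, 12, 1]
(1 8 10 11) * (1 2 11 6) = [0, 8, 11, 3, 4, 5, 1, 7, 10, 9, 6, 2] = (1 8 10 6)(2 11)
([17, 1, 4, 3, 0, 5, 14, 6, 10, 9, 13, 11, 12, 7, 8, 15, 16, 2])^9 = (0 17 2 4)(6 10)(7 8)(13 14)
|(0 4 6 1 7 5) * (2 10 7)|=|(0 4 6 1 2 10 7 5)|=8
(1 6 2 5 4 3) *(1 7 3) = (1 6 2 5 4)(3 7) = [0, 6, 5, 7, 1, 4, 2, 3]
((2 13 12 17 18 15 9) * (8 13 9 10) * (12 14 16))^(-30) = ((2 9)(8 13 14 16 12 17 18 15 10))^(-30) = (8 18 16)(10 17 14)(12 13 15)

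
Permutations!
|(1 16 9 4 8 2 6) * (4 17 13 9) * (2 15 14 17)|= 11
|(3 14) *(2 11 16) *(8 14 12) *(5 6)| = |(2 11 16)(3 12 8 14)(5 6)| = 12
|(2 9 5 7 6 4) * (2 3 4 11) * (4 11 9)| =4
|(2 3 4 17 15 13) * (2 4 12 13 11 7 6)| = 10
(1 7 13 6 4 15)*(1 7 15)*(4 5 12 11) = (1 15 7 13 6 5 12 11 4) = [0, 15, 2, 3, 1, 12, 5, 13, 8, 9, 10, 4, 11, 6, 14, 7]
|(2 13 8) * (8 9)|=4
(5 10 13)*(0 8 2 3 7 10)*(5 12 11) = (0 8 2 3 7 10 13 12 11 5) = [8, 1, 3, 7, 4, 0, 6, 10, 2, 9, 13, 5, 11, 12]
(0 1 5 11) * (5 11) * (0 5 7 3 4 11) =(0 1)(3 4 11 5 7) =[1, 0, 2, 4, 11, 7, 6, 3, 8, 9, 10, 5]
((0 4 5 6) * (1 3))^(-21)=(0 6 5 4)(1 3)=((0 4 5 6)(1 3))^(-21)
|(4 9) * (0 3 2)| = |(0 3 2)(4 9)| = 6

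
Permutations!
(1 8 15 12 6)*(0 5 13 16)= [5, 8, 2, 3, 4, 13, 1, 7, 15, 9, 10, 11, 6, 16, 14, 12, 0]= (0 5 13 16)(1 8 15 12 6)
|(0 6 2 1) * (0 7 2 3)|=|(0 6 3)(1 7 2)|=3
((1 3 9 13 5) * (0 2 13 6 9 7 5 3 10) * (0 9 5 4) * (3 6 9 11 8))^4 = ((0 2 13 6 5 1 10 11 8 3 7 4))^4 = (0 5 8)(1 3 2)(4 6 11)(7 13 10)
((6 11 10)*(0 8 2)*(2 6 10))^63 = ((0 8 6 11 2))^63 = (0 11 8 2 6)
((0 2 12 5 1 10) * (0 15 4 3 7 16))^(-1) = (0 16 7 3 4 15 10 1 5 12 2)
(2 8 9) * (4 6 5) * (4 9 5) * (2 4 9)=(2 8 5)(4 6 9)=[0, 1, 8, 3, 6, 2, 9, 7, 5, 4]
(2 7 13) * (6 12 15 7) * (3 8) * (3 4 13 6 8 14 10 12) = (2 8 4 13)(3 14 10 12 15 7 6) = [0, 1, 8, 14, 13, 5, 3, 6, 4, 9, 12, 11, 15, 2, 10, 7]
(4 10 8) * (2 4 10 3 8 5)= [0, 1, 4, 8, 3, 2, 6, 7, 10, 9, 5]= (2 4 3 8 10 5)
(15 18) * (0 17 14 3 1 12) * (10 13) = [17, 12, 2, 1, 4, 5, 6, 7, 8, 9, 13, 11, 0, 10, 3, 18, 16, 14, 15] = (0 17 14 3 1 12)(10 13)(15 18)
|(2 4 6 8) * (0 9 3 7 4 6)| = 15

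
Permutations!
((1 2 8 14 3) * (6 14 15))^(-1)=(1 3 14 6 15 8 2)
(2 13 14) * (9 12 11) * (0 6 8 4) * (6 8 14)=(0 8 4)(2 13 6 14)(9 12 11)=[8, 1, 13, 3, 0, 5, 14, 7, 4, 12, 10, 9, 11, 6, 2]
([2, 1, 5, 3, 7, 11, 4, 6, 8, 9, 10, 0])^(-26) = [5, 1, 11, 3, 7, 0, 4, 6, 8, 9, 10, 2]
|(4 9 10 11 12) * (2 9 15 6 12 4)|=8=|(2 9 10 11 4 15 6 12)|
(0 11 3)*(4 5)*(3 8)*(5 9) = (0 11 8 3)(4 9 5) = [11, 1, 2, 0, 9, 4, 6, 7, 3, 5, 10, 8]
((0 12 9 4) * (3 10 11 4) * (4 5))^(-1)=(0 4 5 11 10 3 9 12)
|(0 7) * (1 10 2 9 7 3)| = 7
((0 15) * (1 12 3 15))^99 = (0 15 3 12 1)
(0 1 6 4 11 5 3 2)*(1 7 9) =[7, 6, 0, 2, 11, 3, 4, 9, 8, 1, 10, 5] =(0 7 9 1 6 4 11 5 3 2)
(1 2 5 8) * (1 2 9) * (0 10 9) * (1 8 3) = (0 10 9 8 2 5 3 1) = [10, 0, 5, 1, 4, 3, 6, 7, 2, 8, 9]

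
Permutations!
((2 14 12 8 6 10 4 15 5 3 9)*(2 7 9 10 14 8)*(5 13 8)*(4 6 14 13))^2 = ((2 5 3 10 6 13 8 14 12)(4 15)(7 9))^2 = (15)(2 3 6 8 12 5 10 13 14)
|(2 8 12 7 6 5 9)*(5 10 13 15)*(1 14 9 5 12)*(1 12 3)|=12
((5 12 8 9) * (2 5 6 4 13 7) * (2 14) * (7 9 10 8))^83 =((2 5 12 7 14)(4 13 9 6)(8 10))^83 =(2 7 5 14 12)(4 6 9 13)(8 10)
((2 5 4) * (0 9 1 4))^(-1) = ((0 9 1 4 2 5))^(-1) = (0 5 2 4 1 9)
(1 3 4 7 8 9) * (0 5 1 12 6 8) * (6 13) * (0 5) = (1 3 4 7 5)(6 8 9 12 13) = [0, 3, 2, 4, 7, 1, 8, 5, 9, 12, 10, 11, 13, 6]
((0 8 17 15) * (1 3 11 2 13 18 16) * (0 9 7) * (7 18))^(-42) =((0 8 17 15 9 18 16 1 3 11 2 13 7))^(-42) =(0 2 1 9 8 13 3 18 17 7 11 16 15)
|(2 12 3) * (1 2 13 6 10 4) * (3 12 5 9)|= 9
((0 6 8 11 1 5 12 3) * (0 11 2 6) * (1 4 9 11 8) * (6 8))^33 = ((1 5 12 3 6)(2 8)(4 9 11))^33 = (1 3 5 6 12)(2 8)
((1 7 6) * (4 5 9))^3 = ((1 7 6)(4 5 9))^3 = (9)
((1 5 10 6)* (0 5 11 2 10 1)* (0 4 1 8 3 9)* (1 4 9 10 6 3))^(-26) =(0 6 11 8)(1 5 9 2)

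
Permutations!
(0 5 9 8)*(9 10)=(0 5 10 9 8)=[5, 1, 2, 3, 4, 10, 6, 7, 0, 8, 9]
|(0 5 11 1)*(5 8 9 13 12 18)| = 9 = |(0 8 9 13 12 18 5 11 1)|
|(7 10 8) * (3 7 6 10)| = 6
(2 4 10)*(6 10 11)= (2 4 11 6 10)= [0, 1, 4, 3, 11, 5, 10, 7, 8, 9, 2, 6]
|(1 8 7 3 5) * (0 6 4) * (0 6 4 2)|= 20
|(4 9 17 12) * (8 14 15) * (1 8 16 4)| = 9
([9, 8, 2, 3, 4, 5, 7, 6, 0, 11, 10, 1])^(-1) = (0 8 1 11 9)(6 7)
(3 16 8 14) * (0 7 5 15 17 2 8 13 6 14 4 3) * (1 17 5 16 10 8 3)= (0 7 16 13 6 14)(1 17 2 3 10 8 4)(5 15)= [7, 17, 3, 10, 1, 15, 14, 16, 4, 9, 8, 11, 12, 6, 0, 5, 13, 2]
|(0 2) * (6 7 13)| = 6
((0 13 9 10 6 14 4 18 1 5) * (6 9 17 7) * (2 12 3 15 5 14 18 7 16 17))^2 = ((0 13 2 12 3 15 5)(1 14 4 7 6 18)(9 10)(16 17))^2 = (0 2 3 5 13 12 15)(1 4 6)(7 18 14)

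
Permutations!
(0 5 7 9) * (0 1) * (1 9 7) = (9)(0 5 1) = [5, 0, 2, 3, 4, 1, 6, 7, 8, 9]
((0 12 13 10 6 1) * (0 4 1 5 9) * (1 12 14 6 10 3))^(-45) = (14)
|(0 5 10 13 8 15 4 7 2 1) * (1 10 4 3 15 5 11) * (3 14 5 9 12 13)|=|(0 11 1)(2 10 3 15 14 5 4 7)(8 9 12 13)|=24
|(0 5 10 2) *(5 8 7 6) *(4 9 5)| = |(0 8 7 6 4 9 5 10 2)| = 9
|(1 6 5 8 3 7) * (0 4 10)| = 6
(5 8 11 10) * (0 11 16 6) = (0 11 10 5 8 16 6) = [11, 1, 2, 3, 4, 8, 0, 7, 16, 9, 5, 10, 12, 13, 14, 15, 6]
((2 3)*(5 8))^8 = ((2 3)(5 8))^8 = (8)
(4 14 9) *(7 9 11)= [0, 1, 2, 3, 14, 5, 6, 9, 8, 4, 10, 7, 12, 13, 11]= (4 14 11 7 9)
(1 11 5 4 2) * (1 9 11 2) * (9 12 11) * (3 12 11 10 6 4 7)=[0, 2, 11, 12, 1, 7, 4, 3, 8, 9, 6, 5, 10]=(1 2 11 5 7 3 12 10 6 4)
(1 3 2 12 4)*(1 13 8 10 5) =[0, 3, 12, 2, 13, 1, 6, 7, 10, 9, 5, 11, 4, 8] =(1 3 2 12 4 13 8 10 5)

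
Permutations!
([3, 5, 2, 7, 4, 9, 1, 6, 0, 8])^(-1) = (0 8 9 5 1 6 7 3)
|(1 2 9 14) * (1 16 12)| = |(1 2 9 14 16 12)| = 6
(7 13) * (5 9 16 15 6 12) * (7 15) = (5 9 16 7 13 15 6 12) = [0, 1, 2, 3, 4, 9, 12, 13, 8, 16, 10, 11, 5, 15, 14, 6, 7]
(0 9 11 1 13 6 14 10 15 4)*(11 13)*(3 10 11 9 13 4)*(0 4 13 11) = (0 11 1 9 13 6 14)(3 10 15) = [11, 9, 2, 10, 4, 5, 14, 7, 8, 13, 15, 1, 12, 6, 0, 3]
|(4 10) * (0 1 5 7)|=4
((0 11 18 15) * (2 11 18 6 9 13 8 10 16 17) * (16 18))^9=((0 16 17 2 11 6 9 13 8 10 18 15))^9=(0 10 9 2)(6 17 15 8)(11 16 18 13)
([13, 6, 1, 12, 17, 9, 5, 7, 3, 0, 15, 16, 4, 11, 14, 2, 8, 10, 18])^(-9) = [4, 16, 11, 1, 5, 3, 8, 7, 2, 12, 0, 10, 6, 17, 14, 13, 15, 9, 18]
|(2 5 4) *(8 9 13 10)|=12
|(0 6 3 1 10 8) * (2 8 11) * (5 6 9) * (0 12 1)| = |(0 9 5 6 3)(1 10 11 2 8 12)| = 30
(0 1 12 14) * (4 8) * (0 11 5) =(0 1 12 14 11 5)(4 8) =[1, 12, 2, 3, 8, 0, 6, 7, 4, 9, 10, 5, 14, 13, 11]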